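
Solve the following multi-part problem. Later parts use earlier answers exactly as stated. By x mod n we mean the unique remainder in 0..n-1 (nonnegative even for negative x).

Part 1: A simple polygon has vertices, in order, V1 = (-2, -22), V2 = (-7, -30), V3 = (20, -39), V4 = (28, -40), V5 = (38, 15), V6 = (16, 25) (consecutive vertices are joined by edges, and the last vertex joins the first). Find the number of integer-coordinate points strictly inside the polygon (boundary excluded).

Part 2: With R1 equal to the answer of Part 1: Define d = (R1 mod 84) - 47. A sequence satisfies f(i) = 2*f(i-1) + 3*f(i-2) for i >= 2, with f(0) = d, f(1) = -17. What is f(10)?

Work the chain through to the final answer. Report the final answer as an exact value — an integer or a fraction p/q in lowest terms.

-634792

Part 1: cross terms: (-2*-30 - -7*-22)=-94, (-7*-39 - 20*-30)=873, (20*-40 - 28*-39)=292, (28*15 - 38*-40)=1940, (38*25 - 16*15)=710, (16*-22 - -2*25)=-302; twice the area = |3419| = 3419; area = 3419/2; boundary points = 1 + 9 + 1 + 5 + 2 + 1 = 19; strictly interior points = area - boundary/2 + 1 = 1701; answer 1701
Part 2: R1 = 1701; d = -26; f(2) = 2*(-17) + 3*(-26) = -112; iterating: f(2)=-112, f(3)=-275, f(4)=-886, f(5)=-2597, f(6)=-7852, f(7)=-23495, f(8)=-70546, f(9)=-211577, f(10)=-634792; answer -634792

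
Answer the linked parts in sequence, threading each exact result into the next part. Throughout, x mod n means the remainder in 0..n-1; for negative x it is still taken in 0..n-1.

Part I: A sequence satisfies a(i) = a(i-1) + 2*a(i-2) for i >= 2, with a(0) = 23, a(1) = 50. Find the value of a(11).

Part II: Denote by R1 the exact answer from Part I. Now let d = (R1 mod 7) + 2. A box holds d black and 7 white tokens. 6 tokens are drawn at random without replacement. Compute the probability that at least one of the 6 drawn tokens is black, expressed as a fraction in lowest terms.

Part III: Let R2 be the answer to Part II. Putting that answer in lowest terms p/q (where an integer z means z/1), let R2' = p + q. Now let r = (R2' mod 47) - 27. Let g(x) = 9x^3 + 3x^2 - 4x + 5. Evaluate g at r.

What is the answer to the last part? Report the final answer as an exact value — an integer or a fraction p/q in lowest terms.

13

Part I: a(2) = 1*(50) + 2*(23) = 96; iterating: a(2)=96, a(3)=196, a(4)=388, a(5)=780, a(6)=1556, a(7)=3116, a(8)=6228, a(9)=12460, a(10)=24916, a(11)=49836; answer 49836
Part II: R1 = 49836; d = 5; total draws C(12,6) = 924; complement C(7,6) = 7; favorable 924 - 7 = 917; P = 131/132; answer 131/132
Part III: R2 = 131/132; threaded value p + q = 263; r = 1; 9*(1)^3 + 3*(1)^2 - 4*(1)^1 + 5 = (9) + (3) + (-4) + (5) = 13; answer 13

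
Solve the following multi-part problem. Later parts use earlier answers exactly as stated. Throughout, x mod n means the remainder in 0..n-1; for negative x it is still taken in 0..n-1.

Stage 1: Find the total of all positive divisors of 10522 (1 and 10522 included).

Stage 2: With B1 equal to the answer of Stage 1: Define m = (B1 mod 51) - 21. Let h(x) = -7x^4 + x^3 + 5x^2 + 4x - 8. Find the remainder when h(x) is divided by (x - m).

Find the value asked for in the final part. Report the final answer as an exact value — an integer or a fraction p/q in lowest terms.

-8660

Stage 1: 10522 = 2 * 5261; sigma = (1 + 2) * (1 + 5261) = 3 * 5262 = 15786; answer 15786
Stage 2: B1 = 15786; m = 6; remainder = value at the root: -7*(6)^4 + 1*(6)^3 + 5*(6)^2 + 4*(6)^1 - 8 = (-9072) + (216) + (180) + (24) + (-8) = -8660; answer -8660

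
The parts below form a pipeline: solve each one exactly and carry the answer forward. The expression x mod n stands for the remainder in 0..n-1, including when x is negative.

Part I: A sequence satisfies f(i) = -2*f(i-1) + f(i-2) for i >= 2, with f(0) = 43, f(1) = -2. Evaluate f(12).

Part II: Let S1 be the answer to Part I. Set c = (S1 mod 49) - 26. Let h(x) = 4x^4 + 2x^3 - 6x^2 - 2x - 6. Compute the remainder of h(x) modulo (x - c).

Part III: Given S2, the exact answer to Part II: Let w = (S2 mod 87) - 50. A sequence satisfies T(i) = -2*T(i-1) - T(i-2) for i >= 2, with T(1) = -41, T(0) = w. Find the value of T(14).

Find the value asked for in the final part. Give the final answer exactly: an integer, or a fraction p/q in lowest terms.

587

Part I: f(2) = -2*(-2) + 1*(43) = 47; iterating: f(2)=47, f(3)=-96, f(4)=239, f(5)=-574, f(6)=1387, f(7)=-3348, f(8)=8083, f(9)=-19514, f(10)=47111, f(11)=-113736, f(12)=274583; answer 274583
Part II: S1 = 274583; c = 10; remainder = value at the root: 4*(10)^4 + 2*(10)^3 - 6*(10)^2 - 2*(10)^1 - 6 = (40000) + (2000) + (-600) + (-20) + (-6) = 41374; answer 41374
Part III: S2 = 41374; w = -1; T(2) = -2*(-41) - 1*(-1) = 83; iterating: T(2)=83, T(3)=-125, T(4)=167, T(5)=-209, T(6)=251, T(7)=-293, T(8)=335, T(9)=-377, T(10)=419, T(11)=-461, T(12)=503, T(13)=-545, T(14)=587; answer 587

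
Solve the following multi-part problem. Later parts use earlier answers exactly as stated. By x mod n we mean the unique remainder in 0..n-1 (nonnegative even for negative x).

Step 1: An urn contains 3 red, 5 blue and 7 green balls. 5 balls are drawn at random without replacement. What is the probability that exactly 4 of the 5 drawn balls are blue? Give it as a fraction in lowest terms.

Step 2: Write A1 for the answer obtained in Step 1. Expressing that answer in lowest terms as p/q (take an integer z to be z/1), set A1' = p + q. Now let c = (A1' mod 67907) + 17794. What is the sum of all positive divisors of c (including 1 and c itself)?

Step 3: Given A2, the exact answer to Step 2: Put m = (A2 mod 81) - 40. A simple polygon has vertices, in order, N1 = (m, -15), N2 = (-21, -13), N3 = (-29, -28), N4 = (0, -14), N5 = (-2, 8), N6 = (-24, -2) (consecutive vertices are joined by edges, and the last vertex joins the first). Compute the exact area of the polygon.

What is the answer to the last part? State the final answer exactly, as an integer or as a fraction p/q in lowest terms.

Step 1: total draws C(15,5) = 3003; favorable C(5,4)*C(10,1) = 50; P = 50/3003; answer 50/3003
Step 2: A1 = 50/3003; threaded value p + q = 3053; c = 20847; 20847 = 3 * 6949; sigma = (1 + 3) * (1 + 6949) = 4 * 6950 = 27800; answer 27800
Step 3: A2 = 27800; m = -23; cross terms: (-23*-13 - -21*-15)=-16, (-21*-28 - -29*-13)=211, (-29*-14 - 0*-28)=406, (0*8 - -2*-14)=-28, (-2*-2 - -24*8)=196, (-24*-15 - -23*-2)=314; twice the area = |1083| = 1083; area = 1083/2; answer 1083/2

1083/2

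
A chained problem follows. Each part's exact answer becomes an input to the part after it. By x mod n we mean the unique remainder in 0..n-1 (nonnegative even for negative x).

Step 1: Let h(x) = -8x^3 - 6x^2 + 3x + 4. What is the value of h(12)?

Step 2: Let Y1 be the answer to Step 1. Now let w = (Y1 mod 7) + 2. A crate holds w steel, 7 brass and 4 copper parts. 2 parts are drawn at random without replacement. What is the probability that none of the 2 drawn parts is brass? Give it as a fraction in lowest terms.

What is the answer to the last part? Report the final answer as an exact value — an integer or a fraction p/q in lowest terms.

3/10

Step 1: -8*(12)^3 - 6*(12)^2 + 3*(12)^1 + 4 = (-13824) + (-864) + (36) + (4) = -14648; answer -14648
Step 2: Y1 = -14648; w = 5; total draws C(16,2) = 120; favorable C(9,2) = 36; P = 3/10; answer 3/10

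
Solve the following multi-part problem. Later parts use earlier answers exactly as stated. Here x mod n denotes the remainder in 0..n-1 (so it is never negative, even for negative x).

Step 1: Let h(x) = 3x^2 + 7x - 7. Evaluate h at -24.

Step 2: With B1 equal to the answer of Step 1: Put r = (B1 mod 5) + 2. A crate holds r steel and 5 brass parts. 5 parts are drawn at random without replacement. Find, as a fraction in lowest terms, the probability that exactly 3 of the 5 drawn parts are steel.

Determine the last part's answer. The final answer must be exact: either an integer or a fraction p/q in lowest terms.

Step 1: 3*(-24)^2 + 7*(-24)^1 - 7 = (1728) + (-168) + (-7) = 1553; answer 1553
Step 2: B1 = 1553; r = 5; total draws C(10,5) = 252; favorable C(5,3)*C(5,2) = 100; P = 25/63; answer 25/63

25/63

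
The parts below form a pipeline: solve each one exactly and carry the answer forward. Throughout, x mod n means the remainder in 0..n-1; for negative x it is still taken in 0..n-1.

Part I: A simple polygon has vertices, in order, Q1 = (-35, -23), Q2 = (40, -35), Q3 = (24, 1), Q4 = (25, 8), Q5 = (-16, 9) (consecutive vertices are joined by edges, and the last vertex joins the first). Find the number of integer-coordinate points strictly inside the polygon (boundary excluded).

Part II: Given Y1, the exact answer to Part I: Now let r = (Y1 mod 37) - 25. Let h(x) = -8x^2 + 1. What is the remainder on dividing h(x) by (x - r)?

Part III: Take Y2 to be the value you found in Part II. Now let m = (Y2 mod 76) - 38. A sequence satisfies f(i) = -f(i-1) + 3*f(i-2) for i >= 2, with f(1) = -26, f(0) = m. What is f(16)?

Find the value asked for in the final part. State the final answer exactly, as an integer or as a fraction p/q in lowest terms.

Part I: cross terms: (-35*-35 - 40*-23)=2145, (40*1 - 24*-35)=880, (24*8 - 25*1)=167, (25*9 - -16*8)=353, (-16*-23 - -35*9)=683; twice the area = |4228| = 4228; area = 2114; boundary points = 3 + 4 + 1 + 1 + 1 = 10; strictly interior points = area - boundary/2 + 1 = 2110; answer 2110
Part II: Y1 = 2110; r = -24; remainder = value at the root: -8*(-24)^2 + 1 = (-4608) + (1) = -4607; answer -4607
Part III: Y2 = -4607; m = -9; f(2) = -1*(-26) + 3*(-9) = -1; iterating: f(2)=-1, f(3)=-77, f(4)=74, f(5)=-305, f(6)=527, f(7)=-1442, f(8)=3023, f(9)=-7349, f(10)=16418, f(11)=-38465, f(12)=87719, f(13)=-203114, f(14)=466271, f(15)=-1075613, f(16)=2474426; answer 2474426

2474426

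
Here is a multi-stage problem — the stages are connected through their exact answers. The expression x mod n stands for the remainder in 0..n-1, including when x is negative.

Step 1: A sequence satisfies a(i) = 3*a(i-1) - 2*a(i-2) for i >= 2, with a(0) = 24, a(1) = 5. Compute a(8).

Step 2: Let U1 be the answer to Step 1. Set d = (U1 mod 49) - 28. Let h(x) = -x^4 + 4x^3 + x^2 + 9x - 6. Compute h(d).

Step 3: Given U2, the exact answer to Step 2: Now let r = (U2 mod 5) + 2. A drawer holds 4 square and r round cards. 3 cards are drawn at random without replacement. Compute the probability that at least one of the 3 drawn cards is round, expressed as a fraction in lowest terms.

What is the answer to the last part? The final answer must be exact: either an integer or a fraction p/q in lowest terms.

Step 1: a(2) = 3*(5) - 2*(24) = -33; iterating: a(2)=-33, a(3)=-109, a(4)=-261, a(5)=-565, a(6)=-1173, a(7)=-2389, a(8)=-4821; answer -4821
Step 2: U1 = -4821; d = 2; -1*(2)^4 + 4*(2)^3 + 1*(2)^2 + 9*(2)^1 - 6 = (-16) + (32) + (4) + (18) + (-6) = 32; answer 32
Step 3: U2 = 32; r = 4; total draws C(8,3) = 56; complement C(4,3) = 4; favorable 56 - 4 = 52; P = 13/14; answer 13/14

13/14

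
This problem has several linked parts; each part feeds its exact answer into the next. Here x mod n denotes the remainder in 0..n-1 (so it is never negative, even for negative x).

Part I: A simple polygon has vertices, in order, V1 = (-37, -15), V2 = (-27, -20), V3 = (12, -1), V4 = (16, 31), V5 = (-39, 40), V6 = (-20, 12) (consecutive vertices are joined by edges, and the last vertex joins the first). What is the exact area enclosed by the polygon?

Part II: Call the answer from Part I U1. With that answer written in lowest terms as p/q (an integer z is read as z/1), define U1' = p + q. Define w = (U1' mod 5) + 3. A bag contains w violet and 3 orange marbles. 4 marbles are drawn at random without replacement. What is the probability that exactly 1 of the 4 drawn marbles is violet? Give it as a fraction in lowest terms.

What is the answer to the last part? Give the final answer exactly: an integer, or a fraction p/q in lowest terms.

Part I: cross terms: (-37*-20 - -27*-15)=335, (-27*-1 - 12*-20)=267, (12*31 - 16*-1)=388, (16*40 - -39*31)=1849, (-39*12 - -20*40)=332, (-20*-15 - -37*12)=744; twice the area = |3915| = 3915; area = 3915/2; answer 3915/2
Part II: U1 = 3915/2; threaded value p + q = 3917; w = 5; total draws C(8,4) = 70; favorable C(5,1)*C(3,3) = 5; P = 1/14; answer 1/14

1/14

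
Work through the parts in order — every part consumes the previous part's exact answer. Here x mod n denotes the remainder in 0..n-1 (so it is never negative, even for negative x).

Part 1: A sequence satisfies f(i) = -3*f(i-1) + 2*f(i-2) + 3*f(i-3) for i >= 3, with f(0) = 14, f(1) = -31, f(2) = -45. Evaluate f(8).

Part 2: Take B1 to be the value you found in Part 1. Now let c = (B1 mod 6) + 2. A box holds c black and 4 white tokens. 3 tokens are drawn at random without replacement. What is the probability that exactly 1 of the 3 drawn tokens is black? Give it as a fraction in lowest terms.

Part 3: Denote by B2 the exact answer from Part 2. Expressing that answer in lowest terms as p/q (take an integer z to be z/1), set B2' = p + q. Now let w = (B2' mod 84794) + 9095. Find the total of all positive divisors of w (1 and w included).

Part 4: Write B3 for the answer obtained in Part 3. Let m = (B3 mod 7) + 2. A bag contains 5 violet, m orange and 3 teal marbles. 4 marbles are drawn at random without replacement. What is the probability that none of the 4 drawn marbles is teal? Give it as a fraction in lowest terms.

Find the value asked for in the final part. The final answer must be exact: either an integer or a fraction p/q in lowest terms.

Part 1: f(3) = -3*(-45) + 2*(-31) + 3*(14) = 115; iterating: f(3)=115, f(4)=-528, f(5)=1679, f(6)=-5748, f(7)=19018, f(8)=-63513; answer -63513
Part 2: B1 = -63513; c = 5; total draws C(9,3) = 84; favorable C(5,1)*C(4,2) = 30; P = 5/14; answer 5/14
Part 3: B2 = 5/14; threaded value p + q = 19; w = 9114; 9114 = 2 * 3 * 7^2 * 31; sigma = (1 + 2) * (1 + 3) * (1 + 7 + 49) * (1 + 31) = 3 * 4 * 57 * 32 = 21888; answer 21888
Part 4: B3 = 21888; m = 8; total draws C(16,4) = 1820; favorable C(13,4) = 715; P = 11/28; answer 11/28

11/28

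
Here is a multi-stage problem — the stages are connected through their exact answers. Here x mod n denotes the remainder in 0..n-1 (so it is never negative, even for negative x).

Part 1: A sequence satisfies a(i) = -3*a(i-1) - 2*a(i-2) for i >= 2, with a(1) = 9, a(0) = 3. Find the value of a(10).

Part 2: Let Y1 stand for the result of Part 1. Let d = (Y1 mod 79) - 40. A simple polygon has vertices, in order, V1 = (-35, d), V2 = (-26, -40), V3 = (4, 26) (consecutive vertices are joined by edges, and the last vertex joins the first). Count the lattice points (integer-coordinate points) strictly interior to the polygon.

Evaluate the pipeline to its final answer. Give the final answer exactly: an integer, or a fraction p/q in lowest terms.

1057

Part 1: a(2) = -3*(9) - 2*(3) = -33; iterating: a(2)=-33, a(3)=81, a(4)=-177, a(5)=369, a(6)=-753, a(7)=1521, a(8)=-3057, a(9)=6129, a(10)=-12273; answer -12273
Part 2: Y1 = -12273; d = 11; cross terms: (-35*-40 - -26*11)=1686, (-26*26 - 4*-40)=-516, (4*11 - -35*26)=954; twice the area = |2124| = 2124; area = 1062; boundary points = 3 + 6 + 3 = 12; strictly interior points = area - boundary/2 + 1 = 1057; answer 1057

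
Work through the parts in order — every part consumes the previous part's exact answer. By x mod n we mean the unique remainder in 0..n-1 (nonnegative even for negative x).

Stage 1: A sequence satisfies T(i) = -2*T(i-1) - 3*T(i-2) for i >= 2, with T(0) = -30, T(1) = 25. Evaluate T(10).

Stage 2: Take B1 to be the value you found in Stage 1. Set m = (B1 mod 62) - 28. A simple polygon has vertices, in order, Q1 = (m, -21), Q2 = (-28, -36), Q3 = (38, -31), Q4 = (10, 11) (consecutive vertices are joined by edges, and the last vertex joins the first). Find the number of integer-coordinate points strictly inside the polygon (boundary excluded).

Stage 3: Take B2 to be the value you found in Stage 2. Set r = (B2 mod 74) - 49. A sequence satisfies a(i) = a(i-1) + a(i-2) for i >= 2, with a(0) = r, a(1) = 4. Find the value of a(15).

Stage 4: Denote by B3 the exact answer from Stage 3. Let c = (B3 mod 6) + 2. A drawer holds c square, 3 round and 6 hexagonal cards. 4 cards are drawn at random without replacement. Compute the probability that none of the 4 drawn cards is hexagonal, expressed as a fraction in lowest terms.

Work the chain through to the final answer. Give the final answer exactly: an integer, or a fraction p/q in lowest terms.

6/65

Stage 1: T(2) = -2*(25) - 3*(-30) = 40; iterating: T(2)=40, T(3)=-155, T(4)=190, T(5)=85, T(6)=-740, T(7)=1225, T(8)=-230, T(9)=-3215, T(10)=7120; answer 7120
Stage 2: B1 = 7120; m = 24; cross terms: (24*-36 - -28*-21)=-1452, (-28*-31 - 38*-36)=2236, (38*11 - 10*-31)=728, (10*-21 - 24*11)=-474; twice the area = |1038| = 1038; area = 519; boundary points = 1 + 1 + 14 + 2 = 18; strictly interior points = area - boundary/2 + 1 = 511; answer 511
Stage 3: B2 = 511; r = 18; a(2) = 1*(4) + 1*(18) = 22; iterating: a(2)=22, a(3)=26, a(4)=48, a(5)=74, a(6)=122, a(7)=196, a(8)=318, a(9)=514, a(10)=832, a(11)=1346, a(12)=2178, a(13)=3524, a(14)=5702, a(15)=9226; answer 9226
Stage 4: B3 = 9226; c = 6; total draws C(15,4) = 1365; favorable C(9,4) = 126; P = 6/65; answer 6/65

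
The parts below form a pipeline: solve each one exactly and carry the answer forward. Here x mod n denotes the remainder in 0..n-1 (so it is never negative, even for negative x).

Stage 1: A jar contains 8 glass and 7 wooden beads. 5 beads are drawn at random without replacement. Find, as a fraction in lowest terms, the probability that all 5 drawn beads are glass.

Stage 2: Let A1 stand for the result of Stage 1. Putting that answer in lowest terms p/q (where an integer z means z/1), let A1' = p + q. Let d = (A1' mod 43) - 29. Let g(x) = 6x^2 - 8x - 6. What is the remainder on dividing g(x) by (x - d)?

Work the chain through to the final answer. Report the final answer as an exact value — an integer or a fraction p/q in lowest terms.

3074

Stage 1: total draws C(15,5) = 3003; favorable C(8,5) = 56; P = 8/429; answer 8/429
Stage 2: A1 = 8/429; threaded value p + q = 437; d = -22; remainder = value at the root: 6*(-22)^2 - 8*(-22)^1 - 6 = (2904) + (176) + (-6) = 3074; answer 3074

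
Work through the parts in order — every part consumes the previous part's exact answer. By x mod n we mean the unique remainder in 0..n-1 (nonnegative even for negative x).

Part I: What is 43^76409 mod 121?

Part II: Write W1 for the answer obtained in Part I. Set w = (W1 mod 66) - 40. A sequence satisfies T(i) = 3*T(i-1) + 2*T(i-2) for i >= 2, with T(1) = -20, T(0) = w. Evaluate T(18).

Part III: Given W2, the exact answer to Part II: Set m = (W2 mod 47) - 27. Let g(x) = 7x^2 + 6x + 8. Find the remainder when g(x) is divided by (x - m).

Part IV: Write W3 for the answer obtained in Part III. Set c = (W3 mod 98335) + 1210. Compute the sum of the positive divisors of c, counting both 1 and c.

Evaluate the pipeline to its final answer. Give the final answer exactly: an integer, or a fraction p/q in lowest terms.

Part I: squarings mod 121: 43^1=43, 43^2=34, 43^4=67, 43^8=12, 43^16=23, 43^32=45, 43^64=89, 43^128=56, 43^256=111, 43^512=100, 43^1024=78, 43^2048=34, 43^4096=67, 43^8192=12, 43^16384=23, 43^32768=45, 43^65536=89; 43^76409 = 43^1 * 43^8 * 43^16 * 43^32 * 43^64 * 43^512 * 43^2048 * 43^8192 * 43^65536 = 10 (mod 121); answer 10
Part II: W1 = 10; w = -30; T(2) = 3*(-20) + 2*(-30) = -120; iterating: T(2)=-120, T(3)=-400, T(4)=-1440, T(5)=-5120, T(6)=-18240, T(7)=-64960, T(8)=-231360, T(9)=-824000, T(10)=-2934720, T(11)=-10452160, T(12)=-37225920, T(13)=-132582080, T(14)=-472198080, T(15)=-1681758400, T(16)=-5989671360, T(17)=-21332530880, T(18)=-75976935360; answer -75976935360
Part III: W2 = -75976935360; m = -7; remainder = value at the root: 7*(-7)^2 + 6*(-7)^1 + 8 = (343) + (-42) + (8) = 309; answer 309
Part IV: W3 = 309; c = 1519; 1519 = 7^2 * 31; sigma = (1 + 7 + 49) * (1 + 31) = 57 * 32 = 1824; answer 1824

1824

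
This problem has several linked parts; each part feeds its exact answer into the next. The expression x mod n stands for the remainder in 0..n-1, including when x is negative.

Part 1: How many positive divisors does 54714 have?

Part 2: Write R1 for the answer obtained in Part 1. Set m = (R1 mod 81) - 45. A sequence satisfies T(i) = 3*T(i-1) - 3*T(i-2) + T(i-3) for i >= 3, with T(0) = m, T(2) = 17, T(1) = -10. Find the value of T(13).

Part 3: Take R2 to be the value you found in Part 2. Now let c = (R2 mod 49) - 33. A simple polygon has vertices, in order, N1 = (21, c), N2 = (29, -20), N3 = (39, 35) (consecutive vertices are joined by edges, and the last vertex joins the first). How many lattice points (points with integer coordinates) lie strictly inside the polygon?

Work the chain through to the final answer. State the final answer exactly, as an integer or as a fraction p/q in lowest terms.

Part 1: 54714 = 2 * 3 * 11 * 829; number of divisors = (1+1) * (1+1) * (1+1) * (1+1) = 16; answer 16
Part 2: R1 = 16; m = -29; T(3) = 3*(17) - 3*(-10) + 1*(-29) = 52; iterating: T(3)=52, T(4)=95, T(5)=146, T(6)=205, T(7)=272, T(8)=347, T(9)=430, T(10)=521, T(11)=620, T(12)=727, T(13)=842; answer 842
Part 3: R2 = 842; c = -24; cross terms: (21*-20 - 29*-24)=276, (29*35 - 39*-20)=1795, (39*-24 - 21*35)=-1671; twice the area = |400| = 400; area = 200; boundary points = 4 + 5 + 1 = 10; strictly interior points = area - boundary/2 + 1 = 196; answer 196

196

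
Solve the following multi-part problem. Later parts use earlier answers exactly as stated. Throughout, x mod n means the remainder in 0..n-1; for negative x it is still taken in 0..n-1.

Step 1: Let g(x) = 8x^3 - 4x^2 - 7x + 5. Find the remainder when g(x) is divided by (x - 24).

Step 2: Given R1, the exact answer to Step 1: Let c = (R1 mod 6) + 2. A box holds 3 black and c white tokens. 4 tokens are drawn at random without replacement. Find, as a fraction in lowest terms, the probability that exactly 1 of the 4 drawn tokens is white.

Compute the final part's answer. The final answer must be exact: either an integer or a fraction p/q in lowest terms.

Step 1: remainder = value at the root: 8*(24)^3 - 4*(24)^2 - 7*(24)^1 + 5 = (110592) + (-2304) + (-168) + (5) = 108125; answer 108125
Step 2: R1 = 108125; c = 7; total draws C(10,4) = 210; favorable C(7,1)*C(3,3) = 7; P = 1/30; answer 1/30

1/30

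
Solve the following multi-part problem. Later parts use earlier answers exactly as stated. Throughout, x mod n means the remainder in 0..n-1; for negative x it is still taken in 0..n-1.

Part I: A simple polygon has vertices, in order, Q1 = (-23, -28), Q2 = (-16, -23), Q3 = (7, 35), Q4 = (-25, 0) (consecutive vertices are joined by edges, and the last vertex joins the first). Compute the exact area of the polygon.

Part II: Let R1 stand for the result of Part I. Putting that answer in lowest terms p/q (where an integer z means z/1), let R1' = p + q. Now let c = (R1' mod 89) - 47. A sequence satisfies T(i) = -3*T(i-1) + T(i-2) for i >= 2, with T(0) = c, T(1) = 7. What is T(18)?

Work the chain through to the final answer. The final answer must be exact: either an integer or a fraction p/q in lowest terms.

Part I: cross terms: (-23*-23 - -16*-28)=81, (-16*35 - 7*-23)=-399, (7*0 - -25*35)=875, (-25*-28 - -23*0)=700; twice the area = |1257| = 1257; area = 1257/2; answer 1257/2
Part II: R1 = 1257/2; threaded value p + q = 1259; c = -34; T(2) = -3*(7) + 1*(-34) = -55; iterating: T(2)=-55, T(3)=172, T(4)=-571, T(5)=1885, T(6)=-6226, T(7)=20563, T(8)=-67915, T(9)=224308, T(10)=-740839, T(11)=2446825, T(12)=-8081314, T(13)=26690767, T(14)=-88153615, T(15)=291151612, T(16)=-961608451, T(17)=3175976965, T(18)=-10489539346; answer -10489539346

-10489539346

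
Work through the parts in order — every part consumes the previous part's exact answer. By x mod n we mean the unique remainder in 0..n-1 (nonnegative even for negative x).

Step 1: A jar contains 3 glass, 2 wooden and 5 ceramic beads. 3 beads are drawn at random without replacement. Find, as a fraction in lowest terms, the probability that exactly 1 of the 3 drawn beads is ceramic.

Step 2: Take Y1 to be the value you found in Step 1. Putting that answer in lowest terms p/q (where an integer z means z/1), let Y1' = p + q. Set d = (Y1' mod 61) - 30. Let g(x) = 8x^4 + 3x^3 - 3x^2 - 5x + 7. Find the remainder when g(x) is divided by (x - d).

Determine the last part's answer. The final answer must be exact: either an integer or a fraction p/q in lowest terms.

221462

Step 1: total draws C(10,3) = 120; favorable C(5,1)*C(5,2) = 50; P = 5/12; answer 5/12
Step 2: Y1 = 5/12; threaded value p + q = 17; d = -13; remainder = value at the root: 8*(-13)^4 + 3*(-13)^3 - 3*(-13)^2 - 5*(-13)^1 + 7 = (228488) + (-6591) + (-507) + (65) + (7) = 221462; answer 221462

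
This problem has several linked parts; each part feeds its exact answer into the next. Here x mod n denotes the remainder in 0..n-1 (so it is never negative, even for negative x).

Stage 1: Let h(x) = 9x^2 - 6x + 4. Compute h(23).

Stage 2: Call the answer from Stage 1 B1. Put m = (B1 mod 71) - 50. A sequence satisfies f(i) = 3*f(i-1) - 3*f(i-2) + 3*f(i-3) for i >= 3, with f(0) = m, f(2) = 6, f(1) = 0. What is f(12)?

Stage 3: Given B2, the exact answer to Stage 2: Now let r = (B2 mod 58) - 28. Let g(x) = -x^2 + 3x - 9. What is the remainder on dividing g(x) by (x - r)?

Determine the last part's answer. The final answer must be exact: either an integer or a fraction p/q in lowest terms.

Stage 1: 9*(23)^2 - 6*(23)^1 + 4 = (4761) + (-138) + (4) = 4627; answer 4627
Stage 2: B1 = 4627; m = -38; f(3) = 3*(6) - 3*(0) + 3*(-38) = -96; iterating: f(3)=-96, f(4)=-306, f(5)=-612, f(6)=-1206, f(7)=-2700, f(8)=-6318, f(9)=-14472, f(10)=-32562, f(11)=-73224, f(12)=-165402; answer -165402
Stage 3: B2 = -165402; r = -14; remainder = value at the root: -1*(-14)^2 + 3*(-14)^1 - 9 = (-196) + (-42) + (-9) = -247; answer -247

-247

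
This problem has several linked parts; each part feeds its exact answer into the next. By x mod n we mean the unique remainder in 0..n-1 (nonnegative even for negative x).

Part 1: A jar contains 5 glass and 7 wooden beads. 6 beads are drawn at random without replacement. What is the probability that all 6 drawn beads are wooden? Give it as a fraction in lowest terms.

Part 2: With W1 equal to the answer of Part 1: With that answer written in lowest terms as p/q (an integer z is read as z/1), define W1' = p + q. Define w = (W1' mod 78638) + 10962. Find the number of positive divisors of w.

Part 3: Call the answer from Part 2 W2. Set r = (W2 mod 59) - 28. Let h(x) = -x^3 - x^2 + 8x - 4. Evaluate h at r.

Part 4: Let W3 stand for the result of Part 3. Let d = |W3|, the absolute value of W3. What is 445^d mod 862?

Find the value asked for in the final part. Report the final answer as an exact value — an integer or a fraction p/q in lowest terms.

Part 1: total draws C(12,6) = 924; favorable C(7,6) = 7; P = 1/132; answer 1/132
Part 2: W1 = 1/132; threaded value p + q = 133; w = 11095; 11095 = 5 * 7 * 317; number of divisors = (1+1) * (1+1) * (1+1) = 8; answer 8
Part 3: W2 = 8; r = -20; -1*(-20)^3 - 1*(-20)^2 + 8*(-20)^1 - 4 = (8000) + (-400) + (-160) + (-4) = 7436; answer 7436
Part 4: W3 = 7436; d = 7436; squarings mod 862: 445^1=445, 445^2=627, 445^4=57, 445^8=663, 445^16=811, 445^32=15, 445^64=225, 445^128=629, 445^256=845, 445^512=289, 445^1024=769, 445^2048=29, 445^4096=841; 445^7436 = 445^4 * 445^8 * 445^256 * 445^1024 * 445^2048 * 445^4096 = 23 (mod 862); answer 23

23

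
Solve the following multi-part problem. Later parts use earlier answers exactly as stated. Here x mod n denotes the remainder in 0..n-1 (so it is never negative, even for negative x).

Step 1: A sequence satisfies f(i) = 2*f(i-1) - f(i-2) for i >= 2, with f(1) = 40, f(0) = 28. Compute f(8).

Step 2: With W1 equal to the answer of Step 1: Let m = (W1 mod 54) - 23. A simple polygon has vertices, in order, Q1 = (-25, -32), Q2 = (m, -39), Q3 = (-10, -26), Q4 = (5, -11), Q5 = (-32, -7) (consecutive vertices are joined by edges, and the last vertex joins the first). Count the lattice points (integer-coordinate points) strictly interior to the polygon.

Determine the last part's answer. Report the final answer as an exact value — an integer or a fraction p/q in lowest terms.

Step 1: f(2) = 2*(40) - 1*(28) = 52; iterating: f(2)=52, f(3)=64, f(4)=76, f(5)=88, f(6)=100, f(7)=112, f(8)=124; answer 124
Step 2: W1 = 124; m = -7; cross terms: (-25*-39 - -7*-32)=751, (-7*-26 - -10*-39)=-208, (-10*-11 - 5*-26)=240, (5*-7 - -32*-11)=-387, (-32*-32 - -25*-7)=849; twice the area = |1245| = 1245; area = 1245/2; boundary points = 1 + 1 + 15 + 1 + 1 = 19; strictly interior points = area - boundary/2 + 1 = 614; answer 614

614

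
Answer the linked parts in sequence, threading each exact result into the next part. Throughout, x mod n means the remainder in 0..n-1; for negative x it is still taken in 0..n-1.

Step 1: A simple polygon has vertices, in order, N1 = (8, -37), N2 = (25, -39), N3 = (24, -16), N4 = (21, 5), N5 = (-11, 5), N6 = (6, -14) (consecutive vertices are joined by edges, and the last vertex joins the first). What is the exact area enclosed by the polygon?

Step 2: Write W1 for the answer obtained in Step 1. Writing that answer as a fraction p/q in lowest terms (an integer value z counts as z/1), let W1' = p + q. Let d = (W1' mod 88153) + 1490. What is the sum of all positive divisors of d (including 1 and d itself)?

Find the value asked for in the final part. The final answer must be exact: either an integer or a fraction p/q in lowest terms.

Step 1: cross terms: (8*-39 - 25*-37)=613, (25*-16 - 24*-39)=536, (24*5 - 21*-16)=456, (21*5 - -11*5)=160, (-11*-14 - 6*5)=124, (6*-37 - 8*-14)=-110; twice the area = |1779| = 1779; area = 1779/2; answer 1779/2
Step 2: W1 = 1779/2; threaded value p + q = 1781; d = 3271; 3271 is prime, so its only divisors are 1 and 3271; sigma = 1 + 3271 = 3272; answer 3272

3272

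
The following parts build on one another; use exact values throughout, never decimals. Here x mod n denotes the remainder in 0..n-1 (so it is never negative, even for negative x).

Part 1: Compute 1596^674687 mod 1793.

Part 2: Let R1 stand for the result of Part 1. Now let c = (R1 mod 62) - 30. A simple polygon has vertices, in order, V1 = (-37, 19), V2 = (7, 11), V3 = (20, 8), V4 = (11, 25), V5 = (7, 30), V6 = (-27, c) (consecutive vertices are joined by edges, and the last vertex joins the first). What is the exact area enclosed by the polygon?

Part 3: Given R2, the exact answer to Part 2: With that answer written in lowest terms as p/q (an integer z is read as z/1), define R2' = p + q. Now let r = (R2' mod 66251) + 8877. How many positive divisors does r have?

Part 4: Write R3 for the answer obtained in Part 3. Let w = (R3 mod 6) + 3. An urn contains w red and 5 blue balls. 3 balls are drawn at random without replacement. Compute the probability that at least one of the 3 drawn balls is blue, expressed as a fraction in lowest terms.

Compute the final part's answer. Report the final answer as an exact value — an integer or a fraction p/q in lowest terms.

37/44

Part 1: squarings mod 1793: 1596^1=1596, 1596^2=1156, 1596^4=551, 1596^8=584, 1596^16=386, 1596^32=177, 1596^64=848, 1596^128=111, 1596^256=1563, 1596^512=903, 1596^1024=1387, 1596^2048=1673, 1596^4096=56, 1596^8192=1343, 1596^16384=1684, 1596^32768=1123, 1596^65536=650, 1596^131072=1145, 1596^262144=342, 1596^524288=419; 1596^674687 = 1596^1 * 1596^2 * 1596^4 * 1596^8 * 1596^16 * 1596^32 * 1596^64 * 1596^256 * 1596^512 * 1596^2048 * 1596^16384 * 1596^131072 * 1596^524288 = 672 (mod 1793); answer 672
Part 2: R1 = 672; c = 22; cross terms: (-37*11 - 7*19)=-540, (7*8 - 20*11)=-164, (20*25 - 11*8)=412, (11*30 - 7*25)=155, (7*22 - -27*30)=964, (-27*19 - -37*22)=301; twice the area = |1128| = 1128; area = 564; answer 564
Part 3: R2 = 564; threaded value p + q = 565; r = 9442; 9442 = 2 * 4721; number of divisors = (1+1) * (1+1) = 4; answer 4
Part 4: R3 = 4; w = 7; total draws C(12,3) = 220; complement C(7,3) = 35; favorable 220 - 35 = 185; P = 37/44; answer 37/44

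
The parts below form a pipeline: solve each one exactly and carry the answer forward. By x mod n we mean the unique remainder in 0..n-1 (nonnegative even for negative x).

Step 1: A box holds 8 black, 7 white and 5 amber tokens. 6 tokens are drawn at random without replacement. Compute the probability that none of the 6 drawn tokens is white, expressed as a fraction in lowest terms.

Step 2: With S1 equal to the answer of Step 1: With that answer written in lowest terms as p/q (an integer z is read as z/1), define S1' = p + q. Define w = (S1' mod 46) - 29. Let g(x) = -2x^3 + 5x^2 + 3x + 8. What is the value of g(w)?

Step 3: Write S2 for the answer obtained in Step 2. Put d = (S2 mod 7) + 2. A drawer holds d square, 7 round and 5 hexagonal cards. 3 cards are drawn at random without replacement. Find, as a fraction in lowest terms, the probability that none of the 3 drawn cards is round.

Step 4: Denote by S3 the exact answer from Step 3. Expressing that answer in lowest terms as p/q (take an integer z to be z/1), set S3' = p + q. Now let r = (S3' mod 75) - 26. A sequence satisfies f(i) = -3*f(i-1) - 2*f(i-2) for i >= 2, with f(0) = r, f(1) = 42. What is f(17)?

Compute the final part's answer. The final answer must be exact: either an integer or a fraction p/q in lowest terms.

Step 1: total draws C(20,6) = 38760; favorable C(13,6) = 1716; P = 143/3230; answer 143/3230
Step 2: S1 = 143/3230; threaded value p + q = 3373; w = -14; -2*(-14)^3 + 5*(-14)^2 + 3*(-14)^1 + 8 = (5488) + (980) + (-42) + (8) = 6434; answer 6434
Step 3: S2 = 6434; d = 3; total draws C(15,3) = 455; favorable C(8,3) = 56; P = 8/65; answer 8/65
Step 4: S3 = 8/65; threaded value p + q = 73; r = 47; f(2) = -3*(42) - 2*(47) = -220; iterating: f(2)=-220, f(3)=576, f(4)=-1288, f(5)=2712, f(6)=-5560, f(7)=11256, f(8)=-22648, f(9)=45432, f(10)=-91000, f(11)=182136, f(12)=-364408, f(13)=728952, f(14)=-1458040, f(15)=2916216, f(16)=-5832568, f(17)=11665272; answer 11665272

11665272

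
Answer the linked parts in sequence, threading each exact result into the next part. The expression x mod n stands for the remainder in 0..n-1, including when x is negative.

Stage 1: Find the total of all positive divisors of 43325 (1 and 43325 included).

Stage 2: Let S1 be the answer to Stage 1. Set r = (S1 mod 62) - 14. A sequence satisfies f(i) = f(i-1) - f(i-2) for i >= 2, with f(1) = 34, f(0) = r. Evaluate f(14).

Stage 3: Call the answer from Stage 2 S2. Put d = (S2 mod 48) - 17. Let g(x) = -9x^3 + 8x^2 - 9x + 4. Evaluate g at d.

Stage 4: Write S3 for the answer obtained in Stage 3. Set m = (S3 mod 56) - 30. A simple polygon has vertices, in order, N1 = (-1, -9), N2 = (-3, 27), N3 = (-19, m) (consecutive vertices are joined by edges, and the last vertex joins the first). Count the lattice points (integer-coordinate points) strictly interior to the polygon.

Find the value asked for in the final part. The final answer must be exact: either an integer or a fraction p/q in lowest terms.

Stage 1: 43325 = 5^2 * 1733; sigma = (1 + 5 + 25) * (1 + 1733) = 31 * 1734 = 53754; answer 53754
Stage 2: S1 = 53754; r = -14; f(2) = 1*(34) - 1*(-14) = 48; iterating: f(2)=48, f(3)=14, f(4)=-34, f(5)=-48, f(6)=-14, f(7)=34, f(8)=48, f(9)=14, f(10)=-34, f(11)=-48, f(12)=-14, f(13)=34, f(14)=48; answer 48
Stage 3: S2 = 48; d = -17; -9*(-17)^3 + 8*(-17)^2 - 9*(-17)^1 + 4 = (44217) + (2312) + (153) + (4) = 46686; answer 46686
Stage 4: S3 = 46686; m = 8; cross terms: (-1*27 - -3*-9)=-54, (-3*8 - -19*27)=489, (-19*-9 - -1*8)=179; twice the area = |614| = 614; area = 307; boundary points = 2 + 1 + 1 = 4; strictly interior points = area - boundary/2 + 1 = 306; answer 306

306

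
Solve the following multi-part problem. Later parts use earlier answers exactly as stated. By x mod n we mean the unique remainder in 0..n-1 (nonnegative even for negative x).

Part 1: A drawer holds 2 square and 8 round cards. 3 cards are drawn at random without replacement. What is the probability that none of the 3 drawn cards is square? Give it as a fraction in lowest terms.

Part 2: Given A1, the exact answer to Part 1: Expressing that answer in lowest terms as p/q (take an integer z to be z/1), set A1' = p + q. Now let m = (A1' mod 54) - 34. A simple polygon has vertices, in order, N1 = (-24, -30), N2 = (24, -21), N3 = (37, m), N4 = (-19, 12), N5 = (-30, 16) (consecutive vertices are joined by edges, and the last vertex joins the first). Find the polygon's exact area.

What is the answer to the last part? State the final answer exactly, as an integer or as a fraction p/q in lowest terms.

3269/2

Part 1: total draws C(10,3) = 120; favorable C(8,3) = 56; P = 7/15; answer 7/15
Part 2: A1 = 7/15; threaded value p + q = 22; m = -12; cross terms: (-24*-21 - 24*-30)=1224, (24*-12 - 37*-21)=489, (37*12 - -19*-12)=216, (-19*16 - -30*12)=56, (-30*-30 - -24*16)=1284; twice the area = |3269| = 3269; area = 3269/2; answer 3269/2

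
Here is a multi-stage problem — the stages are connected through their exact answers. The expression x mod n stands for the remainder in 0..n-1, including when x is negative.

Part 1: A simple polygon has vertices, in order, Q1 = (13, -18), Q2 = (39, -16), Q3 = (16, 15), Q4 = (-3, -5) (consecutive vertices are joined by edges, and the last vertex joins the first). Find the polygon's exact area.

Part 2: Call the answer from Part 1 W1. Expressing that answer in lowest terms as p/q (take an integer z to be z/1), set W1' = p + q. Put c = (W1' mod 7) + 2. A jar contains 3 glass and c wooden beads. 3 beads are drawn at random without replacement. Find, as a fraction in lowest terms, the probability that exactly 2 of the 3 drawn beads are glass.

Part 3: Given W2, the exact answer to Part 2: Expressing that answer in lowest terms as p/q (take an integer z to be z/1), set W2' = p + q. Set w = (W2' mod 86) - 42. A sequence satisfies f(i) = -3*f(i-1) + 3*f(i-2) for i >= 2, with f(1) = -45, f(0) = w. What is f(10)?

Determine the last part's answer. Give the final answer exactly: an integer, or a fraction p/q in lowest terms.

Part 1: cross terms: (13*-16 - 39*-18)=494, (39*15 - 16*-16)=841, (16*-5 - -3*15)=-35, (-3*-18 - 13*-5)=119; twice the area = |1419| = 1419; area = 1419/2; answer 1419/2
Part 2: W1 = 1419/2; threaded value p + q = 1421; c = 2; total draws C(5,3) = 10; favorable C(3,2)*C(2,1) = 6; P = 3/5; answer 3/5
Part 3: W2 = 3/5; threaded value p + q = 8; w = -34; f(2) = -3*(-45) + 3*(-34) = 33; iterating: f(2)=33, f(3)=-234, f(4)=801, f(5)=-3105, f(6)=11718, f(7)=-44469, f(8)=168561, f(9)=-639090, f(10)=2422953; answer 2422953

2422953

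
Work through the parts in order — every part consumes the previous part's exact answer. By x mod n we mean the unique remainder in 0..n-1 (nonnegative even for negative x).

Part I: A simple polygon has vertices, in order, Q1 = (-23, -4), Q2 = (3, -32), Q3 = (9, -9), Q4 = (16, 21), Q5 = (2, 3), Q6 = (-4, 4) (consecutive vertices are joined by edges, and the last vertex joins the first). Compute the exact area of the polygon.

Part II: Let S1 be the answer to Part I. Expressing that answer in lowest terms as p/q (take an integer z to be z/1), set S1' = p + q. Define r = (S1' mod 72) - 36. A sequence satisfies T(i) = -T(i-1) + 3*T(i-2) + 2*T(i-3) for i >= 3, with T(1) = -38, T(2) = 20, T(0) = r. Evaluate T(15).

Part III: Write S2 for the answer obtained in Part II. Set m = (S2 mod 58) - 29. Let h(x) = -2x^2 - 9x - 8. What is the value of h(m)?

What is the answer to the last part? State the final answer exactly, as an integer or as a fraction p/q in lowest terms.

Part I: cross terms: (-23*-32 - 3*-4)=748, (3*-9 - 9*-32)=261, (9*21 - 16*-9)=333, (16*3 - 2*21)=6, (2*4 - -4*3)=20, (-4*-4 - -23*4)=108; twice the area = |1476| = 1476; area = 738; answer 738
Part II: S1 = 738; threaded value p + q = 739; r = -17; T(3) = -1*(20) + 3*(-38) + 2*(-17) = -168; iterating: T(3)=-168, T(4)=152, T(5)=-616, T(6)=736, T(7)=-2280, T(8)=3256, T(9)=-8624, T(10)=13832, T(11)=-33192, T(12)=57440, T(13)=-129352, T(14)=235288, T(15)=-508464; answer -508464
Part III: S2 = -508464; m = -7; -2*(-7)^2 - 9*(-7)^1 - 8 = (-98) + (63) + (-8) = -43; answer -43

-43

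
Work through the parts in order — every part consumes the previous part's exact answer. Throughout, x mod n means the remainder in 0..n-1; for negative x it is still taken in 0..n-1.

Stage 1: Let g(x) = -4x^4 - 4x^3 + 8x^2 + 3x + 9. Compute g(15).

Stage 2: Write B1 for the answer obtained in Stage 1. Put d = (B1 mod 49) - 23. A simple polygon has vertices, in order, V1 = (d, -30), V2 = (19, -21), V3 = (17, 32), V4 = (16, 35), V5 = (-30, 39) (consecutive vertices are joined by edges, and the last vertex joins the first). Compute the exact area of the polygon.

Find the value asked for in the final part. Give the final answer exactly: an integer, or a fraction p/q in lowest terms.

Stage 1: -4*(15)^4 - 4*(15)^3 + 8*(15)^2 + 3*(15)^1 + 9 = (-202500) + (-13500) + (1800) + (45) + (9) = -214146; answer -214146
Stage 2: B1 = -214146; d = 10; cross terms: (10*-21 - 19*-30)=360, (19*32 - 17*-21)=965, (17*35 - 16*32)=83, (16*39 - -30*35)=1674, (-30*-30 - 10*39)=510; twice the area = |3592| = 3592; area = 1796; answer 1796

1796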